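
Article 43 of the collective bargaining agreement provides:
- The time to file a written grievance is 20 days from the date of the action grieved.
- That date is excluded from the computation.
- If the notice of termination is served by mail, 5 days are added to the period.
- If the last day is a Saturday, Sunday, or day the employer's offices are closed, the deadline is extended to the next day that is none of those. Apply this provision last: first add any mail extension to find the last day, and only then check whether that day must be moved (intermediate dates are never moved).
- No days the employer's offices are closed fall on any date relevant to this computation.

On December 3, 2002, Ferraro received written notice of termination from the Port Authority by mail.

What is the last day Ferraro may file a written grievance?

December 30, 2002

20 days after December 3, 2002 is December 23, 2002.
Service was by mail, adding 5 days: December 23, 2002 + 5 days = December 28, 2002.
December 28, 2002 is Saturday; December 29, 2002 is Sunday. The next qualifying day is December 30, 2002.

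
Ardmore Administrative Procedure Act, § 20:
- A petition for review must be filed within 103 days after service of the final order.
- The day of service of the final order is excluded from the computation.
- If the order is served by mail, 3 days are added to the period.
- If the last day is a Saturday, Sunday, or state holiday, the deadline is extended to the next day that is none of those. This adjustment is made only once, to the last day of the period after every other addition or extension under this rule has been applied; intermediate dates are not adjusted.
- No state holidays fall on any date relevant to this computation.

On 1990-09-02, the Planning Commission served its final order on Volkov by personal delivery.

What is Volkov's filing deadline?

103 days after 1990-09-02 is December 14, 1990.
Service was not by mail, so no mail extension applies.
December 14, 1990 is a Friday and not a state holiday, so no extension applies.

December 14, 1990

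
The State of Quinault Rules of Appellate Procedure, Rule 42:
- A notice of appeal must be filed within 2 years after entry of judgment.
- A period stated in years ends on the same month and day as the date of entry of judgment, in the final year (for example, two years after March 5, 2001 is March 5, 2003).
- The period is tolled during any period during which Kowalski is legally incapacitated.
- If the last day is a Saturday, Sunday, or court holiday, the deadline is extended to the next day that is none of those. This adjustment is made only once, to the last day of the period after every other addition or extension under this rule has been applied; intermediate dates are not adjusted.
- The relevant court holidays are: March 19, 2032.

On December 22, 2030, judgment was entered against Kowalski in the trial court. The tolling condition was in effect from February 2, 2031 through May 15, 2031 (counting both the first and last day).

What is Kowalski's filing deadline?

2 years after December 22, 2030 is December 22, 2032.
From February 2, 2031 through May 15, 2031 inclusive is 103 days; tolling adds 103 days: December 22, 2032 + 103 days = April 4, 2033.
April 4, 2033 is a Monday and not a court holiday, so no extension applies.

April 4, 2033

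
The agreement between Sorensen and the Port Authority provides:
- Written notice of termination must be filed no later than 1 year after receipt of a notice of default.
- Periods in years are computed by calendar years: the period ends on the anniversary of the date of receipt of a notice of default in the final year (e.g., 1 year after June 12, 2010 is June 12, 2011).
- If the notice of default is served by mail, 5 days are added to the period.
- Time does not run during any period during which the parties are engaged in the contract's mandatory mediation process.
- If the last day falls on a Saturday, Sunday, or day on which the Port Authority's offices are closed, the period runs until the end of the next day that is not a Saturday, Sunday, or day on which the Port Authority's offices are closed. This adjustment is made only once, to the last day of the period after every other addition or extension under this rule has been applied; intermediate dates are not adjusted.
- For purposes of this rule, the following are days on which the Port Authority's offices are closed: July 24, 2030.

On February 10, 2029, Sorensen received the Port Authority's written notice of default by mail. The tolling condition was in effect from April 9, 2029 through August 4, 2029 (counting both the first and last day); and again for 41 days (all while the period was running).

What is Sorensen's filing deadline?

1 year after February 10, 2029 is February 10, 2030.
Service was by mail, adding 5 days: February 10, 2030 + 5 days = February 15, 2030.
From April 9, 2029 through August 4, 2029 inclusive is 118 days; tolling adds 118 days: February 15, 2030 + 118 days = June 13, 2030.
Tolling adds 41 days: June 13, 2030 + 41 days = July 24, 2030.
July 24, 2030 is a listed holiday. The next qualifying day is July 25, 2030.

July 25, 2030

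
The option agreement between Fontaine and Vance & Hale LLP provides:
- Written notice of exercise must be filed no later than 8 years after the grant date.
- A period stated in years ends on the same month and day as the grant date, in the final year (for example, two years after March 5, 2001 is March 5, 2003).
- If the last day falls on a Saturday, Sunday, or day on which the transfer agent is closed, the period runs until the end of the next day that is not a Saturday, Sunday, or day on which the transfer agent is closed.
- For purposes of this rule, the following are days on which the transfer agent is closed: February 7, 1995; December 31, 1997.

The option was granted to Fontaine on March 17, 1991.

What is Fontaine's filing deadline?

8 years after March 17, 1991 is March 17, 1999.
March 17, 1999 is a Wednesday and not a day on which the transfer agent is closed, so no extension applies.

March 17, 1999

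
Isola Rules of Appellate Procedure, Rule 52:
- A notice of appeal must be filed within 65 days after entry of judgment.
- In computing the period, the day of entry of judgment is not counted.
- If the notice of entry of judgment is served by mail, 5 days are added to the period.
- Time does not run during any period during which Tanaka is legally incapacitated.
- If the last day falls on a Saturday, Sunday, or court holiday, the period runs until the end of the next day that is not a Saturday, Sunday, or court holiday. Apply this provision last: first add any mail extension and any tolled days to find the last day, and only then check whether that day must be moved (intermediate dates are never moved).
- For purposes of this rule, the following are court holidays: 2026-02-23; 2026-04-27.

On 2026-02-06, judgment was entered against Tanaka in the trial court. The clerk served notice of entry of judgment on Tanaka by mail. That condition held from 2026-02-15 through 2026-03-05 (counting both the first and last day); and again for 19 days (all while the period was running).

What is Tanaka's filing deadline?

May 25, 2026

65 days after 2026-02-06 is April 12, 2026.
Service was by mail, adding 5 days: April 12, 2026 + 5 days = April 17, 2026.
From February 15, 2026 through March 5, 2026 inclusive is 19 days; tolling adds 19 days: April 17, 2026 + 19 days = May 6, 2026.
Tolling adds 19 days: May 6, 2026 + 19 days = May 25, 2026.
May 25, 2026 is a Monday and not a court holiday, so no extension applies.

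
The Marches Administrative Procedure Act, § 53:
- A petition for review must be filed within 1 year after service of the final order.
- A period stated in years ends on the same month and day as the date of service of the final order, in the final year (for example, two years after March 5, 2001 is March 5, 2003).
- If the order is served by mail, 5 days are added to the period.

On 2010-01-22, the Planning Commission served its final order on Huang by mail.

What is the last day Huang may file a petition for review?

1 year after 2010-01-22 is January 22, 2011.
Service was by mail, adding 5 days: January 22, 2011 + 5 days = January 27, 2011.

January 27, 2011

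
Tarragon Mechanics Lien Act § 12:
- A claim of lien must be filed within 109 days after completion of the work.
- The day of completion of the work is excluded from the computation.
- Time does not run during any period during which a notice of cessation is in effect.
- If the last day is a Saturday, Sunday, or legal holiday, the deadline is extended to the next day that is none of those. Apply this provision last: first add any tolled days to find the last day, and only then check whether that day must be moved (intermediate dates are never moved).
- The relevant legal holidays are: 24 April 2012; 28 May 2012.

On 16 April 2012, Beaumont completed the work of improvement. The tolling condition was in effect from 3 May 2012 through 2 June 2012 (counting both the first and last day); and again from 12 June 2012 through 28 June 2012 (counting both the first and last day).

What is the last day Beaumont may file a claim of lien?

September 20, 2012

109 days after 16 April 2012 is August 3, 2012.
From May 3, 2012 through June 2, 2012 inclusive is 31 days; tolling adds 31 days: August 3, 2012 + 31 days = September 3, 2012.
From June 12, 2012 through June 28, 2012 inclusive is 17 days; tolling adds 17 days: September 3, 2012 + 17 days = September 20, 2012.
September 20, 2012 is a Thursday and not a legal holiday, so no extension applies.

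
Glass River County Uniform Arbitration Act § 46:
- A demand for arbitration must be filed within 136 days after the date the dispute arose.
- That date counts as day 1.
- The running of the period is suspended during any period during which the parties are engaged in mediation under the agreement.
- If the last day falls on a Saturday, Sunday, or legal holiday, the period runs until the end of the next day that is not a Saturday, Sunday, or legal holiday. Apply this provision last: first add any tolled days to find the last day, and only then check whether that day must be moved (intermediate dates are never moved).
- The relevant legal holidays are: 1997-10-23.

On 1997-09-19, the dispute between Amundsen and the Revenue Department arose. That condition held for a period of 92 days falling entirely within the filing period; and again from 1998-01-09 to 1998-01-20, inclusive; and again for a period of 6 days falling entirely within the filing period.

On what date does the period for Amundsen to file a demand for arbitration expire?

Counting 1997-09-19 as day 1, day 136 is February 1, 1998.
Tolling adds 92 days: February 1, 1998 + 92 days = May 4, 1998.
From January 9, 1998 through January 20, 1998 inclusive is 12 days; tolling adds 12 days: May 4, 1998 + 12 days = May 16, 1998.
Tolling adds 6 days: May 16, 1998 + 6 days = May 22, 1998.
May 22, 1998 is a Friday and not a legal holiday, so no extension applies.

May 22, 1998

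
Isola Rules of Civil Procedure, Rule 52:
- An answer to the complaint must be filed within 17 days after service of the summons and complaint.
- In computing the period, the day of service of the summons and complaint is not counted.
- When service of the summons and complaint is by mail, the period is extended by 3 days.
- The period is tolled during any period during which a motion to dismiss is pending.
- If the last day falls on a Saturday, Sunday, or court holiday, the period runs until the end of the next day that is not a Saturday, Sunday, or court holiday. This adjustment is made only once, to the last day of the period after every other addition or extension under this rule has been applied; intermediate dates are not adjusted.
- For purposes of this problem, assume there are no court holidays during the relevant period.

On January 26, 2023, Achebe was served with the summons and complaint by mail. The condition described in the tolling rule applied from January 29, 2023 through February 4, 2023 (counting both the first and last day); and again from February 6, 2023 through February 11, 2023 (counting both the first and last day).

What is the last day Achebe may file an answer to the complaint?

February 28, 2023

17 days after January 26, 2023 is February 12, 2023.
Service was by mail, adding 3 days: February 12, 2023 + 3 days = February 15, 2023.
From January 29, 2023 through February 4, 2023 inclusive is 7 days; tolling adds 7 days: February 15, 2023 + 7 days = February 22, 2023.
From February 6, 2023 through February 11, 2023 inclusive is 6 days; tolling adds 6 days: February 22, 2023 + 6 days = February 28, 2023.
February 28, 2023 is a Tuesday and not a court holiday, so no extension applies.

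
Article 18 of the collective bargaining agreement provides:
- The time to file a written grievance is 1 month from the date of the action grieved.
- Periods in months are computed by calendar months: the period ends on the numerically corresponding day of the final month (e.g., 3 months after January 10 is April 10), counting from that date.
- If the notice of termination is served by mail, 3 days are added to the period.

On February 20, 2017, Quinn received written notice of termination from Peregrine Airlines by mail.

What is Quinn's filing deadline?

March 23, 2017

1 month after February 20, 2017 is March 20, 2017.
Service was by mail, adding 3 days: March 20, 2017 + 3 days = March 23, 2017.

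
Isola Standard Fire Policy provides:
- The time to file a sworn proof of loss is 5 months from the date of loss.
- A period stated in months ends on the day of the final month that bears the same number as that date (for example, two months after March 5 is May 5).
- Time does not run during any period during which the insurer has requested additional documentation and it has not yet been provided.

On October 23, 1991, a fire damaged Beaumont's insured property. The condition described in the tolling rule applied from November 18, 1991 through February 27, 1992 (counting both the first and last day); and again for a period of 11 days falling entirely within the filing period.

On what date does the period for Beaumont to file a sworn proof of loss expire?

5 months after October 23, 1991 is March 23, 1992.
From November 18, 1991 through February 27, 1992 inclusive is 102 days; tolling adds 102 days: March 23, 1992 + 102 days = July 3, 1992.
Tolling adds 11 days: July 3, 1992 + 11 days = July 14, 1992.

July 14, 1992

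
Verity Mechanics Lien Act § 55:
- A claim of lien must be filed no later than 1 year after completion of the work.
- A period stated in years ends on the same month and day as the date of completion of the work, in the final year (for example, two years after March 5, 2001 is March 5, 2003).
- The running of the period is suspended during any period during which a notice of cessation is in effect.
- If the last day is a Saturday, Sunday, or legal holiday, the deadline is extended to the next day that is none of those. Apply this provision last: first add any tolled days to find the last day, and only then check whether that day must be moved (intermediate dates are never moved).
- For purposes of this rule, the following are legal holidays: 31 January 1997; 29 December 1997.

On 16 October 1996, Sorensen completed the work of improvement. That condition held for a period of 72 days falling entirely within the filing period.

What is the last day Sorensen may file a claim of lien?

1 year after 16 October 1996 is October 16, 1997.
Tolling adds 72 days: October 16, 1997 + 72 days = December 27, 1997.
December 27, 1997 is Saturday; December 28, 1997 is Sunday; December 29, 1997 is a listed holiday. The next qualifying day is December 30, 1997.

December 30, 1997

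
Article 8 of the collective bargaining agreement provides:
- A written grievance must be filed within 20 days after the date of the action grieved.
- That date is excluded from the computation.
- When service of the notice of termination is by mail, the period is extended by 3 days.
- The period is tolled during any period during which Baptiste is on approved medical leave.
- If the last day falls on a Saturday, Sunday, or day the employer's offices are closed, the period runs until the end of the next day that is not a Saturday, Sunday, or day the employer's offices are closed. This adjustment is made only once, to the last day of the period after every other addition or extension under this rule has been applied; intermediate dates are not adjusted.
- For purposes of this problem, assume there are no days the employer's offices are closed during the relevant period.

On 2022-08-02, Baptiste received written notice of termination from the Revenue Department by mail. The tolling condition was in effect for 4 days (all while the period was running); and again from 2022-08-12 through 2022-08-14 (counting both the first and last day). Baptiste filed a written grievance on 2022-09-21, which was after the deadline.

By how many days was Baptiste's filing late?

20 days after 2022-08-02 is August 22, 2022.
Service was by mail, adding 3 days: August 22, 2022 + 3 days = August 25, 2022.
Tolling adds 4 days: August 25, 2022 + 4 days = August 29, 2022.
From August 12, 2022 through August 14, 2022 inclusive is 3 days; tolling adds 3 days: August 29, 2022 + 3 days = September 1, 2022.
September 1, 2022 is a Thursday and not a day the employer's offices are closed, so no extension applies.
The deadline is September 1, 2022; from September 1, 2022 to September 21, 2022 is 20 days.

20 days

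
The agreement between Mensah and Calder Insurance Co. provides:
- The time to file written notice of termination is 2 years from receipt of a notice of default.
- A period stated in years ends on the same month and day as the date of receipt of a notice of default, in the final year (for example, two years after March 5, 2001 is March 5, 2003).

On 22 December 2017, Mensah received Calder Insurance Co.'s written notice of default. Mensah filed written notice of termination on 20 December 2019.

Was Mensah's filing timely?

2 years after 22 December 2017 is December 22, 2019.
The deadline is December 22, 2019; the filing on December 20, 2019 is on or before that date.

Yes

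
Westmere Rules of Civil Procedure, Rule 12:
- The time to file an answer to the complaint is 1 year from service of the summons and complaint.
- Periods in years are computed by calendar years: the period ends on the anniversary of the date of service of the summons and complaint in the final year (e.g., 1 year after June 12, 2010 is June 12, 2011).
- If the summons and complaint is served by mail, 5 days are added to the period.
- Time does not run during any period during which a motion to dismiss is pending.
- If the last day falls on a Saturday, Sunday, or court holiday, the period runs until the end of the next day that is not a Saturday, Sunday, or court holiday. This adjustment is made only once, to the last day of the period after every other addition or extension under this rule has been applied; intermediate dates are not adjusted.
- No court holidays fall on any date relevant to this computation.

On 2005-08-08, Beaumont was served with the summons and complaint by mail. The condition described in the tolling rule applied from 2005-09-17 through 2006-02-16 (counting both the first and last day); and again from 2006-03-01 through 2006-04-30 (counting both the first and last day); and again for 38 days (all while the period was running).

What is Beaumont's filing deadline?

April 23, 2007

1 year after 2005-08-08 is August 8, 2006.
Service was by mail, adding 5 days: August 8, 2006 + 5 days = August 13, 2006.
From September 17, 2005 through February 16, 2006 inclusive is 153 days; tolling adds 153 days: August 13, 2006 + 153 days = January 13, 2007.
From March 1, 2006 through April 30, 2006 inclusive is 61 days; tolling adds 61 days: January 13, 2007 + 61 days = March 15, 2007.
Tolling adds 38 days: March 15, 2007 + 38 days = April 22, 2007.
April 22, 2007 is Sunday. The next qualifying day is April 23, 2007.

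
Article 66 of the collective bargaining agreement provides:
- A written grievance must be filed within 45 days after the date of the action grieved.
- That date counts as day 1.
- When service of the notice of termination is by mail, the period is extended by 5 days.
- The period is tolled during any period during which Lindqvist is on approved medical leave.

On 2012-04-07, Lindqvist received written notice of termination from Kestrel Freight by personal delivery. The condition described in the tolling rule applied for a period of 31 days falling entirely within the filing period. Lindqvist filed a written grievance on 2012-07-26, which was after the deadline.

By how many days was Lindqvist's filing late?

Counting 2012-04-07 as day 1, day 45 is May 21, 2012.
Service was not by mail, so no mail extension applies.
Tolling adds 31 days: May 21, 2012 + 31 days = June 21, 2012.
The deadline is June 21, 2012; from June 21, 2012 to July 26, 2012 is 35 days.

35 days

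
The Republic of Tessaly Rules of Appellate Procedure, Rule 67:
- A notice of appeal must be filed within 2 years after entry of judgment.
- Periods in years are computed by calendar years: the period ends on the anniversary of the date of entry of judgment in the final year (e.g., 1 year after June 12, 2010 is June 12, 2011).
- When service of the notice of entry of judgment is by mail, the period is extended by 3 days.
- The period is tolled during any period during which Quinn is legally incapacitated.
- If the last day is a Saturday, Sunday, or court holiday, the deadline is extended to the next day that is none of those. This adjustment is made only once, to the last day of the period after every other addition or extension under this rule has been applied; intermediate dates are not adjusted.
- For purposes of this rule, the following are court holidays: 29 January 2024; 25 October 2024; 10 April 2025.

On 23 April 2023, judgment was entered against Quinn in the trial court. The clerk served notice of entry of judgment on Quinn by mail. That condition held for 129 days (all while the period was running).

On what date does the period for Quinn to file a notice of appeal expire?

2 years after 23 April 2023 is April 23, 2025.
Service was by mail, adding 3 days: April 23, 2025 + 3 days = April 26, 2025.
Tolling adds 129 days: April 26, 2025 + 129 days = September 2, 2025.
September 2, 2025 is a Tuesday and not a court holiday, so no extension applies.

September 2, 2025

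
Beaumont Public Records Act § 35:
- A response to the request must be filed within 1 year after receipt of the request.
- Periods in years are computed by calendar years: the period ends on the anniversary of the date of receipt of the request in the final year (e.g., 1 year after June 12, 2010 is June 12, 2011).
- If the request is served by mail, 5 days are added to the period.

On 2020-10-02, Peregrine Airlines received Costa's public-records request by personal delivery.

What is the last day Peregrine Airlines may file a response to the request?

1 year after 2020-10-02 is October 2, 2021.
Service was not by mail, so no mail extension applies.

October 2, 2021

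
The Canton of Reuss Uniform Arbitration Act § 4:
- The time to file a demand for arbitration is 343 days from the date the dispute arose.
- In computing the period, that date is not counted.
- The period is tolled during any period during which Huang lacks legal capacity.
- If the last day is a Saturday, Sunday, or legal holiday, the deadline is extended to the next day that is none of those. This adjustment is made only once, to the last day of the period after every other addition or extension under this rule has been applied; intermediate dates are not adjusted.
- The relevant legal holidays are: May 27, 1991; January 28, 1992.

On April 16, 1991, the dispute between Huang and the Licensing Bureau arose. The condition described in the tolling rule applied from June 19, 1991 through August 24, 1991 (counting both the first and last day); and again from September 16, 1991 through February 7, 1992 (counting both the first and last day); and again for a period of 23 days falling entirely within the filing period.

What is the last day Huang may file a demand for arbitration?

November 16, 1992

343 days after April 16, 1991 is March 24, 1992.
From June 19, 1991 through August 24, 1991 inclusive is 67 days; tolling adds 67 days: March 24, 1992 + 67 days = May 30, 1992.
From September 16, 1991 through February 7, 1992 inclusive is 145 days; tolling adds 145 days: May 30, 1992 + 145 days = October 22, 1992.
Tolling adds 23 days: October 22, 1992 + 23 days = November 14, 1992.
November 14, 1992 is Saturday; November 15, 1992 is Sunday. The next qualifying day is November 16, 1992.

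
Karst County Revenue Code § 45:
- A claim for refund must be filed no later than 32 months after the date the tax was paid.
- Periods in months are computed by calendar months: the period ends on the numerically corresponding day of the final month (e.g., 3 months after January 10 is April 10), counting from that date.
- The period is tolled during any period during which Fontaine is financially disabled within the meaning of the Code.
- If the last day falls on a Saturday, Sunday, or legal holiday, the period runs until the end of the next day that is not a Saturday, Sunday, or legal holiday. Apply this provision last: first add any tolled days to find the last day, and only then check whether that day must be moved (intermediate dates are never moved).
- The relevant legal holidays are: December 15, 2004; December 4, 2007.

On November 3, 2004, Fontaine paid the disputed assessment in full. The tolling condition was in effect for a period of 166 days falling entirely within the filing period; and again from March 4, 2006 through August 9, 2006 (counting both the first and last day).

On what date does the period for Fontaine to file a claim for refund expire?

May 23, 2008

32 months after November 3, 2004 is July 3, 2007.
Tolling adds 166 days: July 3, 2007 + 166 days = December 16, 2007.
From March 4, 2006 through August 9, 2006 inclusive is 159 days; tolling adds 159 days: December 16, 2007 + 159 days = May 23, 2008.
May 23, 2008 is a Friday and not a legal holiday, so no extension applies.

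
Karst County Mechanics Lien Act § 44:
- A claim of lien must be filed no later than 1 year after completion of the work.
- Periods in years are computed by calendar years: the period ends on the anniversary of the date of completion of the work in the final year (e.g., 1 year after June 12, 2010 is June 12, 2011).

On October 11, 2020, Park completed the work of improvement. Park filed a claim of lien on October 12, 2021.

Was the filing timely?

1 year after October 11, 2020 is October 11, 2021.
The deadline is October 11, 2021; the filing on October 12, 2021 is after that date.

No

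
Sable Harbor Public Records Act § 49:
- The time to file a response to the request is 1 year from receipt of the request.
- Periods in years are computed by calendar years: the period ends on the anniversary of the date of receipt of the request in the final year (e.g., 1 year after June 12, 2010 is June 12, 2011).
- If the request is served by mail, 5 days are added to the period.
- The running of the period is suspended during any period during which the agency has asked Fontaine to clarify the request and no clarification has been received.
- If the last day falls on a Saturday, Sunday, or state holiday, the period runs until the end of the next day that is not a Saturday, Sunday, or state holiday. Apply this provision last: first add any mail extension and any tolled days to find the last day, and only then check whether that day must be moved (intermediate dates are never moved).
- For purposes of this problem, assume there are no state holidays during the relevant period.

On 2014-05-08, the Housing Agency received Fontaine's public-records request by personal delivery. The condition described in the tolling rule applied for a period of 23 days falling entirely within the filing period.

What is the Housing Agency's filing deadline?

June 1, 2015

1 year after 2014-05-08 is May 8, 2015.
Service was not by mail, so no mail extension applies.
Tolling adds 23 days: May 8, 2015 + 23 days = May 31, 2015.
May 31, 2015 is Sunday. The next qualifying day is June 1, 2015.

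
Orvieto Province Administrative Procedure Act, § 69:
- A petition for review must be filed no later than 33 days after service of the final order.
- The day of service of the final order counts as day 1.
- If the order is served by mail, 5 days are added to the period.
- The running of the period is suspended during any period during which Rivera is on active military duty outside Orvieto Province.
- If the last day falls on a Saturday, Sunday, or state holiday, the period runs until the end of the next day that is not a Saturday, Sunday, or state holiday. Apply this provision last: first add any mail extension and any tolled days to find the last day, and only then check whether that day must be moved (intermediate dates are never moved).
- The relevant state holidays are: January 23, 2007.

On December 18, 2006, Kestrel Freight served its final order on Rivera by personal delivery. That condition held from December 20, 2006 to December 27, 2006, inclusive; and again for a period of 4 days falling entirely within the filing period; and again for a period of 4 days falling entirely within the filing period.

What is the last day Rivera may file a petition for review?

February 5, 2007

Counting December 18, 2006 as day 1, day 33 is January 19, 2007.
Service was not by mail, so no mail extension applies.
From December 20, 2006 through December 27, 2006 inclusive is 8 days; tolling adds 8 days: January 19, 2007 + 8 days = January 27, 2007.
Tolling adds 4 days: January 27, 2007 + 4 days = January 31, 2007.
Tolling adds 4 days: January 31, 2007 + 4 days = February 4, 2007.
February 4, 2007 is Sunday. The next qualifying day is February 5, 2007.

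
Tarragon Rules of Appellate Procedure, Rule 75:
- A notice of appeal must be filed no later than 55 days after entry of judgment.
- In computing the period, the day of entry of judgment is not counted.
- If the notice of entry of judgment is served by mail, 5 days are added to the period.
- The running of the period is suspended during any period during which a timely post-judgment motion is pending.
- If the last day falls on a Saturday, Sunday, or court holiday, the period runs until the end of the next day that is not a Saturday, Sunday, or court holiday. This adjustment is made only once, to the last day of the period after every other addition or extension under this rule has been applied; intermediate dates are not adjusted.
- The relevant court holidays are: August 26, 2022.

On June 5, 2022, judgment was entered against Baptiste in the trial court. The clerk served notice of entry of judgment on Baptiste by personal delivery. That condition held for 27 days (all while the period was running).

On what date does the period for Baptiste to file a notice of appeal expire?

August 29, 2022

55 days after June 5, 2022 is July 30, 2022.
Service was not by mail, so no mail extension applies.
Tolling adds 27 days: July 30, 2022 + 27 days = August 26, 2022.
August 26, 2022 is a listed holiday; August 27, 2022 is Saturday; August 28, 2022 is Sunday. The next qualifying day is August 29, 2022.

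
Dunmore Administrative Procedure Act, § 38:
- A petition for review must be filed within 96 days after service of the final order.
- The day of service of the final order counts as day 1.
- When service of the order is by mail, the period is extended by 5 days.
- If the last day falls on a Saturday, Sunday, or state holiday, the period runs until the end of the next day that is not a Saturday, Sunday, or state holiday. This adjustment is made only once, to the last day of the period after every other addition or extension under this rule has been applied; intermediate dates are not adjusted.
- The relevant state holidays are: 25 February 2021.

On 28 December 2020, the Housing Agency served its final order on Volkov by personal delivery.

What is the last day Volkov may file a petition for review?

Counting 28 December 2020 as day 1, day 96 is April 2, 2021.
Service was not by mail, so no mail extension applies.
April 2, 2021 is a Friday and not a state holiday, so no extension applies.

April 2, 2021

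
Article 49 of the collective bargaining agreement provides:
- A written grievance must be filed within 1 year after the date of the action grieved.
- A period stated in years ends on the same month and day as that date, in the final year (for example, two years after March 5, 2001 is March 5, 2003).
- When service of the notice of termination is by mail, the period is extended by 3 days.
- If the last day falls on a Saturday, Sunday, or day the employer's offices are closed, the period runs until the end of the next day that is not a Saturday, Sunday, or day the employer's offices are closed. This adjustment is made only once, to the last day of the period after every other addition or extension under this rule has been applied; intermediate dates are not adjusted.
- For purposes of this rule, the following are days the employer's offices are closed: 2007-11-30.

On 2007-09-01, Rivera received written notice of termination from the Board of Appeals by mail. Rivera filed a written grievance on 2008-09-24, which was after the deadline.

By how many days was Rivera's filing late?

20 days

1 year after 2007-09-01 is September 1, 2008.
Service was by mail, adding 3 days: September 1, 2008 + 3 days = September 4, 2008.
September 4, 2008 is a Thursday and not a day the employer's offices are closed, so no extension applies.
The deadline is September 4, 2008; from September 4, 2008 to September 24, 2008 is 20 days.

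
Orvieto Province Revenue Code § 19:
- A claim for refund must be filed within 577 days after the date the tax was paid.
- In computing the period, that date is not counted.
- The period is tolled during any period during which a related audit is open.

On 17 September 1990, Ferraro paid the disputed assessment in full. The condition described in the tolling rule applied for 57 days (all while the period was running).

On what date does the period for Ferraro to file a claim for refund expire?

June 12, 1992

577 days after 17 September 1990 is April 16, 1992.
Tolling adds 57 days: April 16, 1992 + 57 days = June 12, 1992.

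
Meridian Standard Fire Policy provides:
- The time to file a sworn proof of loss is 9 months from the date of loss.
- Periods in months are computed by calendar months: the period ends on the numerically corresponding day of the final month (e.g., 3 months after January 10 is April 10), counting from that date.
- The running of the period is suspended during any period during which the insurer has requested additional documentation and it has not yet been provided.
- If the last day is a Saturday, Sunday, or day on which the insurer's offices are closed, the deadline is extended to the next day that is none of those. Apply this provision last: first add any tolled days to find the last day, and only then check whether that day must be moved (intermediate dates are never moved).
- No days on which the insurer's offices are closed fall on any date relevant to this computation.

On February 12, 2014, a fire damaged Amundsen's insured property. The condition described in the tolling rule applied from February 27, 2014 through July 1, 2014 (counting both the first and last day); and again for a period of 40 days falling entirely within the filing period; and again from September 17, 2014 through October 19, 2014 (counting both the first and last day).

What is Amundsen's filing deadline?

9 months after February 12, 2014 is November 12, 2014.
From February 27, 2014 through July 1, 2014 inclusive is 125 days; tolling adds 125 days: November 12, 2014 + 125 days = March 17, 2015.
Tolling adds 40 days: March 17, 2015 + 40 days = April 26, 2015.
From September 17, 2014 through October 19, 2014 inclusive is 33 days; tolling adds 33 days: April 26, 2015 + 33 days = May 29, 2015.
May 29, 2015 is a Friday and not a day on which the insurer's offices are closed, so no extension applies.

May 29, 2015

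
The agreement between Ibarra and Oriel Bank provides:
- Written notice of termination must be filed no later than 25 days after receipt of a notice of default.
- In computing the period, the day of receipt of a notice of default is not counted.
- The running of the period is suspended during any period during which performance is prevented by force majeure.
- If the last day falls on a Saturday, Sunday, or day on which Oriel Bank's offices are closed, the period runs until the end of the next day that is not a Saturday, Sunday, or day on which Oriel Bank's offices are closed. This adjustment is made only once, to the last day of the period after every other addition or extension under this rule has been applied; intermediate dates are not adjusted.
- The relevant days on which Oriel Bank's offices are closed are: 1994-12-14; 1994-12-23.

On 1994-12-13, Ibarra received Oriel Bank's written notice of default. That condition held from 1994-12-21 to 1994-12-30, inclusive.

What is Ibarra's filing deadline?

25 days after 1994-12-13 is January 7, 1995.
From December 21, 1994 through December 30, 1994 inclusive is 10 days; tolling adds 10 days: January 7, 1995 + 10 days = January 17, 1995.
January 17, 1995 is a Tuesday and not a day on which Oriel Bank's offices are closed, so no extension applies.

January 17, 1995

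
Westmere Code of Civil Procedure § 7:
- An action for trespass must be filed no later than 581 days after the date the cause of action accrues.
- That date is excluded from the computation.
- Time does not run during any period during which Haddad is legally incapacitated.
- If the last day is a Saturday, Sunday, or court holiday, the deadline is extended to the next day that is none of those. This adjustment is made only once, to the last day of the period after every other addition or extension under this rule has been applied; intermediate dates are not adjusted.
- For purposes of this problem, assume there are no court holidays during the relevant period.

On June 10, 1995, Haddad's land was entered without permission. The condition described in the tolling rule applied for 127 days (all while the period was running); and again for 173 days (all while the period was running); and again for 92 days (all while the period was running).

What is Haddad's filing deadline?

581 days after June 10, 1995 is January 11, 1997.
Tolling adds 127 days: January 11, 1997 + 127 days = May 18, 1997.
Tolling adds 173 days: May 18, 1997 + 173 days = November 7, 1997.
Tolling adds 92 days: November 7, 1997 + 92 days = February 7, 1998.
February 7, 1998 is Saturday; February 8, 1998 is Sunday. The next qualifying day is February 9, 1998.

February 9, 1998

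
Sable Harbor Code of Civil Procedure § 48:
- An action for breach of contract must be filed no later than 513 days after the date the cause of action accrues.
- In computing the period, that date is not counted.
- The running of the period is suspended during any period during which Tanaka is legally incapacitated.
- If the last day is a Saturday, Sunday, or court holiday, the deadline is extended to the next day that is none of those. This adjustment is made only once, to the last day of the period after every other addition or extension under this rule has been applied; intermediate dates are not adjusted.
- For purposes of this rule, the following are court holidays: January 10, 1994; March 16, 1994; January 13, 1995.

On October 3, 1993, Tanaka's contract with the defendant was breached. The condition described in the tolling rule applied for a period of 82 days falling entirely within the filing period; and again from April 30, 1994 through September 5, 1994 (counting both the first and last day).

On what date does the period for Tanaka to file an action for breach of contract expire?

September 27, 1995

513 days after October 3, 1993 is February 28, 1995.
Tolling adds 82 days: February 28, 1995 + 82 days = May 21, 1995.
From April 30, 1994 through September 5, 1994 inclusive is 129 days; tolling adds 129 days: May 21, 1995 + 129 days = September 27, 1995.
September 27, 1995 is a Wednesday and not a court holiday, so no extension applies.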